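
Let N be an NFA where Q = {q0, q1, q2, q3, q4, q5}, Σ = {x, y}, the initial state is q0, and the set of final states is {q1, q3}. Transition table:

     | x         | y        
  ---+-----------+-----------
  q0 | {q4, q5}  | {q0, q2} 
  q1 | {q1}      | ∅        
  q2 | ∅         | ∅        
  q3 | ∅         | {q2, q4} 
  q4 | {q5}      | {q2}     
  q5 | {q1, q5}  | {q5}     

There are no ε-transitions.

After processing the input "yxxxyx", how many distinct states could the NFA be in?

2

Start in {q0}.
Read 'y': q0→{q0, q2}; now {q0, q2}.
Read 'x': q0→{q4, q5}, q2→∅; now {q4, q5}.
Read 'x': q4→{q5}, q5→{q1, q5}; now {q1, q5}.
Read 'x': q1→{q1}, q5→{q1, q5}; now {q1, q5}.
Read 'y': q1→∅, q5→{q5}; now {q5}.
Read 'x': q5→{q1, q5}; now {q1, q5}.
That set has 2 states.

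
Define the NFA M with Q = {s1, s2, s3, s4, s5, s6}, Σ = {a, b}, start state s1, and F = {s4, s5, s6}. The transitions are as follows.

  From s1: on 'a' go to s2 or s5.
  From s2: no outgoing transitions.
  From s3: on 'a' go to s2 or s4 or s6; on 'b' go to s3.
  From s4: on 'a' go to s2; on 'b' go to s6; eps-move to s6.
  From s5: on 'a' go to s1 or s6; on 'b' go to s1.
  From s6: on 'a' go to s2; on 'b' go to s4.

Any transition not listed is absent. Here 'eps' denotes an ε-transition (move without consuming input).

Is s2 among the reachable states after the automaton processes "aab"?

No

Start in {s1}.
Read 'a': {s1} → {s2, s5}.
Read 'a': {s2, s5} → {s1, s6}.
Read 'b': {s1, s6} → {s4, s6}.
State s2 is not in {s4, s6}.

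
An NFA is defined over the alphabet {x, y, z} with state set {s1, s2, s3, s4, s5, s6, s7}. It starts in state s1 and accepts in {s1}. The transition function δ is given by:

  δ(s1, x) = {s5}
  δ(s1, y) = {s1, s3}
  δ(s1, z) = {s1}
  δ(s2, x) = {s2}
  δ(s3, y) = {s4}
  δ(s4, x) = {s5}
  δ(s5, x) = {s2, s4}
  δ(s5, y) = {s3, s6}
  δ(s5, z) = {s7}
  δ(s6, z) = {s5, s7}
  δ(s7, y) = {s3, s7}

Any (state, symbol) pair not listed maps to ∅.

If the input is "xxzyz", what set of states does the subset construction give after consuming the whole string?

Start in {s1}.
Read 'x': s1→{s5}; now {s5}.
Read 'x': s5→{s2, s4}; now {s2, s4}.
Read 'z': s2→∅, s4→∅; now ∅.
The set is empty and remains empty for the remaining 2 symbols.

∅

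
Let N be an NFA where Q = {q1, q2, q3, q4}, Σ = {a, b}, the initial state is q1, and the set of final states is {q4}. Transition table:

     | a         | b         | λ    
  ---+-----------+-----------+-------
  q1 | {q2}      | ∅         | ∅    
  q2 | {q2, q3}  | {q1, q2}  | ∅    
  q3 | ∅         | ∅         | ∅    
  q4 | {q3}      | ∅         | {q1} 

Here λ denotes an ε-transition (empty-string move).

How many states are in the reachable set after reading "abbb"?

Start in {q1}.
Read 'a': {q1} → {q2}.
Read 'b': {q2} → {q1, q2}.
Read 'b': {q1, q2} → {q1, q2}.
Read 'b': {q1, q2} → {q1, q2}.
That set has 2 states.

2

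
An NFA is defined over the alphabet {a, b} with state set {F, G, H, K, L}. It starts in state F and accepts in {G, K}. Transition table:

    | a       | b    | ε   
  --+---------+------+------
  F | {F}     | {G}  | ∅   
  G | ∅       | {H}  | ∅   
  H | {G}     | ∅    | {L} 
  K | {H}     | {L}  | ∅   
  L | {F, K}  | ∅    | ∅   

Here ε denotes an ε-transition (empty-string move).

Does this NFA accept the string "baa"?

No

Start in {F}.
Read 'b': F→{G}; now {G}.
Read 'a': G→∅; now ∅.
The set is empty and remains empty for the remaining 1 symbol.
The final set ∅ contains no accepting state.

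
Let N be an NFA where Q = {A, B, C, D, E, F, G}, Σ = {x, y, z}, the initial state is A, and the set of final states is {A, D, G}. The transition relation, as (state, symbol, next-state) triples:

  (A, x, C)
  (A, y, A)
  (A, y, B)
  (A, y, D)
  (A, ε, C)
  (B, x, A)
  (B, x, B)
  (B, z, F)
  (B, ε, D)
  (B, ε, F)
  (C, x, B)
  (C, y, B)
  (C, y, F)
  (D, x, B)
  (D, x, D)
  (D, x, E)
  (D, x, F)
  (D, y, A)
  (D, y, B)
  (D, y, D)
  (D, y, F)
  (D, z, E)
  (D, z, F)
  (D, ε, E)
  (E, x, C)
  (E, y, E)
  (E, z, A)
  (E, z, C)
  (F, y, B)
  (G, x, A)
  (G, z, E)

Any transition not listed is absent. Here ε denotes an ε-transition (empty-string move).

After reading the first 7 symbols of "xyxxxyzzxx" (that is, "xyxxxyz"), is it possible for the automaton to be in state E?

Start: ε-closure({A}) = {A, C}.
Read 'x': {A, C} → {B, C, D, E, F}.
Read 'y': {B, C, D, E, F} → {A, B, C, D, E, F}.
Read 'x': {A, B, C, D, E, F} → {A, B, C, D, E, F}.
Read 'x': {A, B, C, D, E, F} → {A, B, C, D, E, F}.
Read 'x': {A, B, C, D, E, F} → {A, B, C, D, E, F}.
Read 'y': {A, B, C, D, E, F} → {A, B, C, D, E, F}.
Read 'z': {A, B, C, D, E, F} → {A, C, E, F}.
State E is in {A, C, E, F}.

Yes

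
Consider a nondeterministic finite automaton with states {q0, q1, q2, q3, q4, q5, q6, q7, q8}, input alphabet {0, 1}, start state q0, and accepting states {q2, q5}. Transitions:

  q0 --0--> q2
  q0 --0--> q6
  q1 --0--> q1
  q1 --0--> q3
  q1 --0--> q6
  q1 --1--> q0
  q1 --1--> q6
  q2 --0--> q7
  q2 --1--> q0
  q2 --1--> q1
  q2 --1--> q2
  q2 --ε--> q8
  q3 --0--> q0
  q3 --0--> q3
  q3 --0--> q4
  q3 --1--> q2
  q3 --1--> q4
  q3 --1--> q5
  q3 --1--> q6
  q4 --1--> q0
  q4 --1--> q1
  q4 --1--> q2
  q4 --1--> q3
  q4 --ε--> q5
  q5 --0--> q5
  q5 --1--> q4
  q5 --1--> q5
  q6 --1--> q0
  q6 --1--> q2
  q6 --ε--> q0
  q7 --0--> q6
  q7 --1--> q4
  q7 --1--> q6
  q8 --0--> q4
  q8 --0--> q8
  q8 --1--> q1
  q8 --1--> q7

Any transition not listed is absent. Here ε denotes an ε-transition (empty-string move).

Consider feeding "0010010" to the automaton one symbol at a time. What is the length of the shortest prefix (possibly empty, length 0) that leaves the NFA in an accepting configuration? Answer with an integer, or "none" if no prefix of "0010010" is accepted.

Start in {q0}.
Read '0': q0→{q2, q6}; union {q2, q6}; ε-closure = {q0, q2, q6, q8}.
None of the earlier sets intersect F, but {q0, q2, q6, q8} does.

1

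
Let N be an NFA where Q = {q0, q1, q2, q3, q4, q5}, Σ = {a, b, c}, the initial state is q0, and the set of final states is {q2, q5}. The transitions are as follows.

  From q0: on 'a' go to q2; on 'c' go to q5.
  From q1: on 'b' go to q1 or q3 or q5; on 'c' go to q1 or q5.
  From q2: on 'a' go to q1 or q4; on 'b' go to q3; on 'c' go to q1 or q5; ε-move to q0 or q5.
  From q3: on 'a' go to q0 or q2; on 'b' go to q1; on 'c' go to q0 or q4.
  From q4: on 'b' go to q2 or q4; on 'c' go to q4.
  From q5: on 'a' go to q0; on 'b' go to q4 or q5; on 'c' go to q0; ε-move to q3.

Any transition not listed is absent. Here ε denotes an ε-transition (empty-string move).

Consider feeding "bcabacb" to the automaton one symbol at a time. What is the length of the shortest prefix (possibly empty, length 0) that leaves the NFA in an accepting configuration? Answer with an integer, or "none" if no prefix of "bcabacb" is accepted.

none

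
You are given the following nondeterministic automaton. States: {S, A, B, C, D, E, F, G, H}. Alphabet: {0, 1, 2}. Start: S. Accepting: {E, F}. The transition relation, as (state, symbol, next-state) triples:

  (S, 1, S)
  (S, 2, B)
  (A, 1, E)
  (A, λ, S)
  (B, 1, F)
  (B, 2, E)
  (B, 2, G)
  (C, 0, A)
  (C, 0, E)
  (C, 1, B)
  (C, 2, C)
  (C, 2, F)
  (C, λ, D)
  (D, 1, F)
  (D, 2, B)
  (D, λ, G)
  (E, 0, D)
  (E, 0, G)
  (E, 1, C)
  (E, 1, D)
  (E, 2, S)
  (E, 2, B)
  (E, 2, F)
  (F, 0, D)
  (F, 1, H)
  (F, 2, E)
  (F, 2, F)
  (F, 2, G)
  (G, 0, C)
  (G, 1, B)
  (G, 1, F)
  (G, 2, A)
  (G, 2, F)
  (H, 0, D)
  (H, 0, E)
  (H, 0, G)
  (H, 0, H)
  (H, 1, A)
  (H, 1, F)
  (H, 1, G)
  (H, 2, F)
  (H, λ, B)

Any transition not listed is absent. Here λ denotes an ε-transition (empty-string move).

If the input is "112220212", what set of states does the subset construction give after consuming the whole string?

Start in {S}.
Read '1': {S} → {S}.
Read '1': {S} → {S}.
Read '2': {S} → {B}.
Read '2': {B} → {E, G}.
Read '2': {E, G} → {S, A, B, F}.
Read '0': {S, A, B, F} → {D, G}.
Read '2': {D, G} → {S, A, B, F}.
Read '1': {S, A, B, F} → {S, B, E, F, H}.
Read '2': {S, B, E, F, H} → {S, B, E, F, G}.

{S, B, E, F, G}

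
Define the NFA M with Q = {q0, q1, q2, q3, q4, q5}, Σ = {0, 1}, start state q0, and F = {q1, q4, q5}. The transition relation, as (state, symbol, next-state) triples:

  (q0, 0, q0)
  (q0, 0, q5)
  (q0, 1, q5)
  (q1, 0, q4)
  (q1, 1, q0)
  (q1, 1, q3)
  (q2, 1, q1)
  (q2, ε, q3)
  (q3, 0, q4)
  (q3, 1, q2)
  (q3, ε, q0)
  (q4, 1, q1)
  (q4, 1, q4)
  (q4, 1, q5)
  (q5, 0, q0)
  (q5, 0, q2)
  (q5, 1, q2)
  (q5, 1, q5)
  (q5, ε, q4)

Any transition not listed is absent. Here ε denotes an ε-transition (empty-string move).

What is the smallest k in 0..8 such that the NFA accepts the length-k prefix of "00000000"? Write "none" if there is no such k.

1

Start in {q0}.
Read '0': {q0} → {q0, q4, q5}.
None of the earlier sets intersect F, but {q0, q4, q5} does.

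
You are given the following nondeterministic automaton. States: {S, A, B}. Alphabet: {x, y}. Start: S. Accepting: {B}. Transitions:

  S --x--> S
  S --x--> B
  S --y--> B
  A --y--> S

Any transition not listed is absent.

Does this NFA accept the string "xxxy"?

Yes

Start in {S}.
Read 'x': S→{S, B}; now {S, B}.
Read 'x': S→{S, B}, B→∅; now {S, B}.
Read 'x': S→{S, B}, B→∅; now {S, B}.
Read 'y': S→{B}, B→∅; now {B}.
The final set {B} contains the accepting state B.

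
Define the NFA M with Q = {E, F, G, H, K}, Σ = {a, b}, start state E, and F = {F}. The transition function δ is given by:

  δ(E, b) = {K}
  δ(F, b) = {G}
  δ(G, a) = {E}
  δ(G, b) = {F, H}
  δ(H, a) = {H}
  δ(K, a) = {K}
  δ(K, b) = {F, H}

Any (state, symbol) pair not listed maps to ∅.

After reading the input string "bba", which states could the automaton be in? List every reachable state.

{H}

Start in {E}.
Read 'b': E→{K}; now {K}.
Read 'b': K→{F, H}; now {F, H}.
Read 'a': F→∅, H→{H}; now {H}.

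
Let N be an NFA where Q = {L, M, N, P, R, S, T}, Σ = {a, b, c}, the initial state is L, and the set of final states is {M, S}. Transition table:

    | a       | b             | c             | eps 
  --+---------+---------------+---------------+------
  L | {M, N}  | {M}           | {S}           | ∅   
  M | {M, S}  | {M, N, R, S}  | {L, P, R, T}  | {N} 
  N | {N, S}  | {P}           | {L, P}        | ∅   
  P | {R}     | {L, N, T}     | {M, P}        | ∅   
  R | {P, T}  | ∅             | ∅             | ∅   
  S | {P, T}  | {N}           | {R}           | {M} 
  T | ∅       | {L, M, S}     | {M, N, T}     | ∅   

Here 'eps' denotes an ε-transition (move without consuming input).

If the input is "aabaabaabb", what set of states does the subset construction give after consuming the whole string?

Start in {L}.
Read 'a': {L} → {M, N}.
Read 'a': {M, N} → {M, N, S}.
Read 'b': {M, N, S} → {M, N, P, R, S}.
Read 'a': {M, N, P, R, S} → {M, N, P, R, S, T}.
Read 'a': {M, N, P, R, S, T} → {M, N, P, R, S, T}.
Read 'b': {M, N, P, R, S, T} → {L, M, N, P, R, S, T}.
Read 'a': {L, M, N, P, R, S, T} → {M, N, P, R, S, T}.
Read 'a': {M, N, P, R, S, T} → {M, N, P, R, S, T}.
Read 'b': {M, N, P, R, S, T} → {L, M, N, P, R, S, T}.
Read 'b': {L, M, N, P, R, S, T} → {L, M, N, P, R, S, T}.

{L, M, N, P, R, S, T}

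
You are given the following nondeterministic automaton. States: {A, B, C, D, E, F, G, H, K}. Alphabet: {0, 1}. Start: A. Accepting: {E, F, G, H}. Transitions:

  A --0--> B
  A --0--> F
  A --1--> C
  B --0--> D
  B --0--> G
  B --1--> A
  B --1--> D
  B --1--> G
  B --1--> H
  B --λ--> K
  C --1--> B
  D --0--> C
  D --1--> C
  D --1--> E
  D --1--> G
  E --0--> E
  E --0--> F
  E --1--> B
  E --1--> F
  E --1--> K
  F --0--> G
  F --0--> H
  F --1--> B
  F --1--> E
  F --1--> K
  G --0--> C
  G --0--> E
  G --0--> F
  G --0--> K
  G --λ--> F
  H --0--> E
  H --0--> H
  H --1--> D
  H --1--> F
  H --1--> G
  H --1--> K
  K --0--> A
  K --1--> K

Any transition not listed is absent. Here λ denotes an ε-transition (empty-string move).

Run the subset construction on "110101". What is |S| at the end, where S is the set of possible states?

Start in {A}.
Read '1': {A} → {C}.
Read '1': {C} → {B, K}.
Read '0': {B, K} → {A, D, F, G}.
Read '1': {A, D, F, G} → {B, C, E, F, G, K}.
Read '0': {B, C, E, F, G, K} → {A, C, D, E, F, G, H, K}.
Read '1': {A, C, D, E, F, G, H, K} → {B, C, D, E, F, G, K}.
That set has 7 states.

7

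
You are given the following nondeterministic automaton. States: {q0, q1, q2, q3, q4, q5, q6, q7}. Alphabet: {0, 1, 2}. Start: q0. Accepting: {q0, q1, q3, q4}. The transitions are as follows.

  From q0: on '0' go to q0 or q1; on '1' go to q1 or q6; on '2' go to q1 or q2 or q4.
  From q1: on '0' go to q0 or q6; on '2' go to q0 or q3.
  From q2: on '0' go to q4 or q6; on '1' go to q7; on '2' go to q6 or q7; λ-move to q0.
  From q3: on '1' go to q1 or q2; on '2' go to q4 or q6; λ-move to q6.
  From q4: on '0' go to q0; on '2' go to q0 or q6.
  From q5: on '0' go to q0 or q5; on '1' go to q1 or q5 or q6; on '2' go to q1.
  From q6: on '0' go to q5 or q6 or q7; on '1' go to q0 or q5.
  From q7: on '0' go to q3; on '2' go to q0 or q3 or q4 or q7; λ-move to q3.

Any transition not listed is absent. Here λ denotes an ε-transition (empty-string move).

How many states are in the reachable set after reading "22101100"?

6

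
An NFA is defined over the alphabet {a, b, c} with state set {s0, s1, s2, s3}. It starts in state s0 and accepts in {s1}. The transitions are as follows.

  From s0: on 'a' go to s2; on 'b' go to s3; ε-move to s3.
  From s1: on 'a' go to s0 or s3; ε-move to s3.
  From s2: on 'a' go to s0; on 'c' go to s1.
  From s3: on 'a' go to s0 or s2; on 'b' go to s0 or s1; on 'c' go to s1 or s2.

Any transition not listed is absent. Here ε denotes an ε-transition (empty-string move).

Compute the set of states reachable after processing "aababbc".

{s1, s2, s3}

Start: ε-closure({s0}) = {s0, s3}.
Read 'a': {s0, s3} → {s0, s2, s3}.
Read 'a': {s0, s2, s3} → {s0, s2, s3}.
Read 'b': {s0, s2, s3} → {s0, s1, s3}.
Read 'a': {s0, s1, s3} → {s0, s2, s3}.
Read 'b': {s0, s2, s3} → {s0, s1, s3}.
Read 'b': {s0, s1, s3} → {s0, s1, s3}.
Read 'c': {s0, s1, s3} → {s1, s2, s3}.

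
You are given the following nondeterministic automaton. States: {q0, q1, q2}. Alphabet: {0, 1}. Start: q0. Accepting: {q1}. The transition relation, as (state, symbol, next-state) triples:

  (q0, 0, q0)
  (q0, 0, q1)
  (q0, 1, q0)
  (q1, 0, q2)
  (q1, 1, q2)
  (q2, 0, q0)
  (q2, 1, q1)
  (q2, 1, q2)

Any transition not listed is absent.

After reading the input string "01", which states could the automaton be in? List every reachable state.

{q0, q2}

Start in {q0}.
Read '0': {q0} → {q0, q1}.
Read '1': {q0, q1} → {q0, q2}.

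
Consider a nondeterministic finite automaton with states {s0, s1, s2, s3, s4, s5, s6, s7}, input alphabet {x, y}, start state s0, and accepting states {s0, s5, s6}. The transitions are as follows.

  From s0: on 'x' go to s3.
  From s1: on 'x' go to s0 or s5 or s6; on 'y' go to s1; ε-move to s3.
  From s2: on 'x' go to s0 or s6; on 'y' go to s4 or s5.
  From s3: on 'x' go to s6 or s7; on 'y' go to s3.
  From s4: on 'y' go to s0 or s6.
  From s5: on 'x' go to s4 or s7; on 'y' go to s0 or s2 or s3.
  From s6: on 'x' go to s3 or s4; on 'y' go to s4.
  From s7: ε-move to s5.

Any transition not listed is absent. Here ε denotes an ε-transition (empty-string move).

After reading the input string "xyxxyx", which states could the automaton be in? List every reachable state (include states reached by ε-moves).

Start in {s0}.
Read 'x': {s0} → {s3}.
Read 'y': {s3} → {s3}.
Read 'x': {s3} → {s5, s6, s7}.
Read 'x': {s5, s6, s7} → {s3, s4, s5, s7}.
Read 'y': {s3, s4, s5, s7} → {s0, s2, s3, s6}.
Read 'x': {s0, s2, s3, s6} → {s0, s3, s4, s5, s6, s7}.

{s0, s3, s4, s5, s6, s7}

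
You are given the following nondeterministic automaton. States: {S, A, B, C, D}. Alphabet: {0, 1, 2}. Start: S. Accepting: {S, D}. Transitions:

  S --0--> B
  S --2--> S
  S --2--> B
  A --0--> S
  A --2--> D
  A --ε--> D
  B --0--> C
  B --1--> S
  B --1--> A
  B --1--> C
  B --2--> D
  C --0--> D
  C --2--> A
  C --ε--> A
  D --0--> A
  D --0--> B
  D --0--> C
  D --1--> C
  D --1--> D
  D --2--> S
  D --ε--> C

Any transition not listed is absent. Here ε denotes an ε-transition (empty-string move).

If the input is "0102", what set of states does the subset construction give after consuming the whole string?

{S, A, B, C, D}

Start in {S}.
Read '0': S→{B}; now {B}.
Read '1': B→{S, A, C}; union {S, A, C}; ε-closure = {S, A, C, D}.
Read '0': S→{B}, A→{S}, C→{D}, D→{A, B, C}; now {S, A, B, C, D}.
Read '2': S→{S, B}, A→{D}, B→{D}, C→{A}, D→{S}; union {S, A, B, D}; ε-closure = {S, A, B, C, D}.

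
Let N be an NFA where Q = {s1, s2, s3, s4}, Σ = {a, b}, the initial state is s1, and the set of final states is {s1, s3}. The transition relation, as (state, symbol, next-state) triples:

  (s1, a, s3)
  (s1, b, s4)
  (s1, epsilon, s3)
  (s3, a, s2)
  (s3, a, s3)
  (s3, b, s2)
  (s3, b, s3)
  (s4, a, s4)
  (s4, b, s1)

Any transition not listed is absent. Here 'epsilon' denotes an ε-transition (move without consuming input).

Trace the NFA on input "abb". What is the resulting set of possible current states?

Start: ε-closure({s1}) = {s1, s3}.
Read 'a': s1→{s3}, s3→{s2, s3}; now {s2, s3}.
Read 'b': s2→∅, s3→{s2, s3}; now {s2, s3}.
Read 'b': s2→∅, s3→{s2, s3}; now {s2, s3}.

{s2, s3}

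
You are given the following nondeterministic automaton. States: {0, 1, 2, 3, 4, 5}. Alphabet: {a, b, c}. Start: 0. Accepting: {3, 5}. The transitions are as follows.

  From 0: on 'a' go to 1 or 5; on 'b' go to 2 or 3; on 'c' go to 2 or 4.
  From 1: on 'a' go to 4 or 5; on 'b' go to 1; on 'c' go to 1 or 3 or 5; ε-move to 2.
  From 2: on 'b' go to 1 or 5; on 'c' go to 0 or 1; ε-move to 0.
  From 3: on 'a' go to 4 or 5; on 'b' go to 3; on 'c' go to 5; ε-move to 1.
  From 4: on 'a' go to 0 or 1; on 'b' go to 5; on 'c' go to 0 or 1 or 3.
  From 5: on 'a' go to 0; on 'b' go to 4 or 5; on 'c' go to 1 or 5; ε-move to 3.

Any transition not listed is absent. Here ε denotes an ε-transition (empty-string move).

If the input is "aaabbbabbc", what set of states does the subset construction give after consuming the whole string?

{0, 1, 2, 3, 4, 5}

Start in {0}.
Read 'a': 0→{1, 5}; union {1, 5}; ε-closure = {0, 1, 2, 3, 5}.
Read 'a': 0→{1, 5}, 1→{4, 5}, 2→∅, 3→{4, 5}, 5→{0}; union {0, 1, 4, 5}; ε-closure = {0, 1, 2, 3, 4, 5}.
Read 'a': 0→{1, 5}, 1→{4, 5}, 2→∅, 3→{4, 5}, 4→{0, 1}, 5→{0}; union {0, 1, 4, 5}; ε-closure = {0, 1, 2, 3, 4, 5}.
Read 'b': 0→{2, 3}, 1→{1}, 2→{1, 5}, 3→{3}, 4→{5}, 5→{4, 5}; union {1, 2, 3, 4, 5}; ε-closure = {0, 1, 2, 3, 4, 5}.
Read 'b': 0→{2, 3}, 1→{1}, 2→{1, 5}, 3→{3}, 4→{5}, 5→{4, 5}; union {1, 2, 3, 4, 5}; ε-closure = {0, 1, 2, 3, 4, 5}.
Read 'b': 0→{2, 3}, 1→{1}, 2→{1, 5}, 3→{3}, 4→{5}, 5→{4, 5}; union {1, 2, 3, 4, 5}; ε-closure = {0, 1, 2, 3, 4, 5}.
Read 'a': 0→{1, 5}, 1→{4, 5}, 2→∅, 3→{4, 5}, 4→{0, 1}, 5→{0}; union {0, 1, 4, 5}; ε-closure = {0, 1, 2, 3, 4, 5}.
Read 'b': 0→{2, 3}, 1→{1}, 2→{1, 5}, 3→{3}, 4→{5}, 5→{4, 5}; union {1, 2, 3, 4, 5}; ε-closure = {0, 1, 2, 3, 4, 5}.
Read 'b': 0→{2, 3}, 1→{1}, 2→{1, 5}, 3→{3}, 4→{5}, 5→{4, 5}; union {1, 2, 3, 4, 5}; ε-closure = {0, 1, 2, 3, 4, 5}.
Read 'c': 0→{2, 4}, 1→{1, 3, 5}, 2→{0, 1}, 3→{5}, 4→{0, 1, 3}, 5→{1, 5}; now {0, 1, 2, 3, 4, 5}.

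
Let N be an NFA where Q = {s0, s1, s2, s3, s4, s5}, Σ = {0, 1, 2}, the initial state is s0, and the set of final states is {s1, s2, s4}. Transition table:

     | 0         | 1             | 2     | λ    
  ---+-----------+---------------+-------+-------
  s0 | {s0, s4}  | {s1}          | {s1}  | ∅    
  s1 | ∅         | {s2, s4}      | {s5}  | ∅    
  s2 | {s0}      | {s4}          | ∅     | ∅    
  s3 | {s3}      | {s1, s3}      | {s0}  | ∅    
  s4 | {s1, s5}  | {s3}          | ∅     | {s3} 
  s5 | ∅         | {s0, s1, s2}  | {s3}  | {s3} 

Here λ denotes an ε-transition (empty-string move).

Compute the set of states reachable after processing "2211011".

{s1, s2, s3, s4}

Start in {s0}.
Read '2': s0→{s1}; now {s1}.
Read '2': s1→{s5}; union {s5}; ε-closure = {s3, s5}.
Read '1': s3→{s1, s3}, s5→{s0, s1, s2}; now {s0, s1, s2, s3}.
Read '1': s0→{s1}, s1→{s2, s4}, s2→{s4}, s3→{s1, s3}; now {s1, s2, s3, s4}.
Read '0': s1→∅, s2→{s0}, s3→{s3}, s4→{s1, s5}; now {s0, s1, s3, s5}.
Read '1': s0→{s1}, s1→{s2, s4}, s3→{s1, s3}, s5→{s0, s1, s2}; now {s0, s1, s2, s3, s4}.
Read '1': s0→{s1}, s1→{s2, s4}, s2→{s4}, s3→{s1, s3}, s4→{s3}; now {s1, s2, s3, s4}.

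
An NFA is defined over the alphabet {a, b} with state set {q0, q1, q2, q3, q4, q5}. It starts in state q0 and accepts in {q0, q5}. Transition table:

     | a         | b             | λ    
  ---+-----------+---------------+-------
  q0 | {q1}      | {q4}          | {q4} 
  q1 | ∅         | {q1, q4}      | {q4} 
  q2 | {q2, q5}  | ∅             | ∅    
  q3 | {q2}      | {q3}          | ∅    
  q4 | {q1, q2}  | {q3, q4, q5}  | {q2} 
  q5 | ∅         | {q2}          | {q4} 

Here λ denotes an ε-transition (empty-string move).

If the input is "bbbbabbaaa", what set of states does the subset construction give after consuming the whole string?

{q1, q2, q4, q5}

Start: ε-closure({q0}) = {q0, q2, q4}.
Read 'b': q0→{q4}, q2→∅, q4→{q3, q4, q5}; union {q3, q4, q5}; ε-closure = {q2, q3, q4, q5}.
Read 'b': q2→∅, q3→{q3}, q4→{q3, q4, q5}, q5→{q2}; now {q2, q3, q4, q5}.
Read 'b': q2→∅, q3→{q3}, q4→{q3, q4, q5}, q5→{q2}; now {q2, q3, q4, q5}.
Read 'b': q2→∅, q3→{q3}, q4→{q3, q4, q5}, q5→{q2}; now {q2, q3, q4, q5}.
Read 'a': q2→{q2, q5}, q3→{q2}, q4→{q1, q2}, q5→∅; union {q1, q2, q5}; ε-closure = {q1, q2, q4, q5}.
Read 'b': q1→{q1, q4}, q2→∅, q4→{q3, q4, q5}, q5→{q2}; now {q1, q2, q3, q4, q5}.
Read 'b': q1→{q1, q4}, q2→∅, q3→{q3}, q4→{q3, q4, q5}, q5→{q2}; now {q1, q2, q3, q4, q5}.
Read 'a': q1→∅, q2→{q2, q5}, q3→{q2}, q4→{q1, q2}, q5→∅; union {q1, q2, q5}; ε-closure = {q1, q2, q4, q5}.
Read 'a': q1→∅, q2→{q2, q5}, q4→{q1, q2}, q5→∅; union {q1, q2, q5}; ε-closure = {q1, q2, q4, q5}.
Read 'a': q1→∅, q2→{q2, q5}, q4→{q1, q2}, q5→∅; union {q1, q2, q5}; ε-closure = {q1, q2, q4, q5}.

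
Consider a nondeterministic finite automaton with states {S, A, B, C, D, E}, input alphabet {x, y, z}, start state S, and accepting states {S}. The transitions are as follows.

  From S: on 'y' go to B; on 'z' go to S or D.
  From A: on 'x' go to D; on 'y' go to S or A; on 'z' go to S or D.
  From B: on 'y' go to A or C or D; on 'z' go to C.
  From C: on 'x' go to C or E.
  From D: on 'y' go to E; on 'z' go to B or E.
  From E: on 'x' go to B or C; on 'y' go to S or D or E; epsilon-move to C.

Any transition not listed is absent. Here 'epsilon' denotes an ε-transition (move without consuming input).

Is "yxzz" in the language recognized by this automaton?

Start in {S}.
Read 'y': {S} → {B}.
Read 'x': {B} → ∅.
The set is empty and remains empty for the remaining 2 symbols.
The final set ∅ contains no accepting state.

No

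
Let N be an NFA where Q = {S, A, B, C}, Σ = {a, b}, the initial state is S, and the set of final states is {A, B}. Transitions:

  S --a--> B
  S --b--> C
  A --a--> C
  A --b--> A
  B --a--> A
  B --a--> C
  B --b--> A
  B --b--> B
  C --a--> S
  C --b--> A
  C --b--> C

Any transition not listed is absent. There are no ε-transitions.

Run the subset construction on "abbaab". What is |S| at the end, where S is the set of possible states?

Start in {S}.
Read 'a': S→{B}; now {B}.
Read 'b': B→{A, B}; now {A, B}.
Read 'b': A→{A}, B→{A, B}; now {A, B}.
Read 'a': A→{C}, B→{A, C}; now {A, C}.
Read 'a': A→{C}, C→{S}; now {S, C}.
Read 'b': S→{C}, C→{A, C}; now {A, C}.
That set has 2 states.

2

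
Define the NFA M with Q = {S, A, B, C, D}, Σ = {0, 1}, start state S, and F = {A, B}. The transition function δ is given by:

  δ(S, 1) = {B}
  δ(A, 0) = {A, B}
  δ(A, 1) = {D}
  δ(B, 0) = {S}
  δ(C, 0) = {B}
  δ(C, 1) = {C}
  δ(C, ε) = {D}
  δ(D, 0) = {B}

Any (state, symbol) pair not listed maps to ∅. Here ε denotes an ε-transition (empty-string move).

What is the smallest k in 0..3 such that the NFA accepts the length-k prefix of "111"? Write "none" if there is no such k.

1

Start in {S}.
Read '1': {S} → {B}.
None of the earlier sets intersect F, but {B} does.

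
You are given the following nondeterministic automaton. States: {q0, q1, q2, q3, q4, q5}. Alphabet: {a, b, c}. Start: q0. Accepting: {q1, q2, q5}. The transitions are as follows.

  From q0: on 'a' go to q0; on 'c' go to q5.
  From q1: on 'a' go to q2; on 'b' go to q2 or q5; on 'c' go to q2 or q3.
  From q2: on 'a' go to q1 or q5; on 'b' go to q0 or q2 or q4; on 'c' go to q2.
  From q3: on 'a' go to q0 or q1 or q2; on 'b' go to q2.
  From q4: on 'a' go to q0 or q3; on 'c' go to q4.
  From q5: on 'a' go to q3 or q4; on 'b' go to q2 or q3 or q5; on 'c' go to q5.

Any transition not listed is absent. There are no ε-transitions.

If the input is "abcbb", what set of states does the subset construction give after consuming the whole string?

Start in {q0}.
Read 'a': {q0} → {q0}.
Read 'b': {q0} → ∅.
The set is empty and remains empty for the remaining 3 symbols.

∅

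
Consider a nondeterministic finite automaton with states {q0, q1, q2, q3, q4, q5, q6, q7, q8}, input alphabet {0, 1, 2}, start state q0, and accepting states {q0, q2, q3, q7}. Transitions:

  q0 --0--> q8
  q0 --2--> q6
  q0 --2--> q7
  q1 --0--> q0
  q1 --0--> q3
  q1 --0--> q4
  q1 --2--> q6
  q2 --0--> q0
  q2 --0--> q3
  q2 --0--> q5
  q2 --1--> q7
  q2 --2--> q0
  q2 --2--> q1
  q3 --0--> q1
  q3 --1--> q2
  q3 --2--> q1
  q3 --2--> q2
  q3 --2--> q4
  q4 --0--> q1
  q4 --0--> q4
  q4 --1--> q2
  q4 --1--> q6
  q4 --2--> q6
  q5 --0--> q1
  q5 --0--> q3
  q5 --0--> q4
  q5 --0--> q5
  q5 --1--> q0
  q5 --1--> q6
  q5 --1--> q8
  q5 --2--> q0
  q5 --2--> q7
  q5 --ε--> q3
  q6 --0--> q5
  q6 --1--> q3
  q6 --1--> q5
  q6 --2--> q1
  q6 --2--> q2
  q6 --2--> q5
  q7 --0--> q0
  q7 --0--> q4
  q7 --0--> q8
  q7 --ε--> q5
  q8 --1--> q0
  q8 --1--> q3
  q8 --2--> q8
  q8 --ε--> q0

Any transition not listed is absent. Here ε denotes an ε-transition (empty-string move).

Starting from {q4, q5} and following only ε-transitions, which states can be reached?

{q3, q4, q5}

Begin with {q4, q5}.
ε-move q5 → q3; add q3.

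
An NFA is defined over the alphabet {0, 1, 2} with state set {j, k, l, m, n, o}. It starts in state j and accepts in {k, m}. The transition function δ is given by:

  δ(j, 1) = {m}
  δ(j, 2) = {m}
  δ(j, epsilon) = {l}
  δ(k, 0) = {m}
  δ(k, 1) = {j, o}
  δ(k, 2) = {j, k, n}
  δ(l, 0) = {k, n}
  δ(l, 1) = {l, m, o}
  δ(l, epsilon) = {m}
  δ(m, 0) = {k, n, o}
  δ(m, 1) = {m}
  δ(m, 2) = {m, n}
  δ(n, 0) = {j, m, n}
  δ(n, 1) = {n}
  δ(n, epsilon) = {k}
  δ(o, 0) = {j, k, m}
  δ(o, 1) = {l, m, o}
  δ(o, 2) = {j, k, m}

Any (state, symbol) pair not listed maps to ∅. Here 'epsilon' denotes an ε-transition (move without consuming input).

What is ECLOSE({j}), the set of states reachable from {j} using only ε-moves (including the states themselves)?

{j, l, m}

Begin with {j}.
ε-move j → l; add l.
ε-move l → m; add m.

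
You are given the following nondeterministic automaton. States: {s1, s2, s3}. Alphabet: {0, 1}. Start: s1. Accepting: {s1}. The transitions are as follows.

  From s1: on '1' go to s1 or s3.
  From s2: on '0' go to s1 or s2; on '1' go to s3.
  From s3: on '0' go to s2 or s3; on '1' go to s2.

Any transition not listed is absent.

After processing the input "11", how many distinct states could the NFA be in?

3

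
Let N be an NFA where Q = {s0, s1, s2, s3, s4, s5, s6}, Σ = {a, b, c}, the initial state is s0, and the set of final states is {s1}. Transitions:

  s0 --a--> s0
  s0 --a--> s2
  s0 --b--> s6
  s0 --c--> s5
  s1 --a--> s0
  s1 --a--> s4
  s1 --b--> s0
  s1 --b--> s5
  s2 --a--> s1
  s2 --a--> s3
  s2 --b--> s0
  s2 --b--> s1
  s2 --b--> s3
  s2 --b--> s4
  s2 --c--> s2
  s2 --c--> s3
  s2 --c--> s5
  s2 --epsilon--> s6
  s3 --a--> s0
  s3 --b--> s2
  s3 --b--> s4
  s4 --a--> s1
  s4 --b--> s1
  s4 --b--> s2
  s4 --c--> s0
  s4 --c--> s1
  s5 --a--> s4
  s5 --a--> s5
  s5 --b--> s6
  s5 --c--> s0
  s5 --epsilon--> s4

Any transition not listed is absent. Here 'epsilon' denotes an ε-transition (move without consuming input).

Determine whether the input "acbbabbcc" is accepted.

Yes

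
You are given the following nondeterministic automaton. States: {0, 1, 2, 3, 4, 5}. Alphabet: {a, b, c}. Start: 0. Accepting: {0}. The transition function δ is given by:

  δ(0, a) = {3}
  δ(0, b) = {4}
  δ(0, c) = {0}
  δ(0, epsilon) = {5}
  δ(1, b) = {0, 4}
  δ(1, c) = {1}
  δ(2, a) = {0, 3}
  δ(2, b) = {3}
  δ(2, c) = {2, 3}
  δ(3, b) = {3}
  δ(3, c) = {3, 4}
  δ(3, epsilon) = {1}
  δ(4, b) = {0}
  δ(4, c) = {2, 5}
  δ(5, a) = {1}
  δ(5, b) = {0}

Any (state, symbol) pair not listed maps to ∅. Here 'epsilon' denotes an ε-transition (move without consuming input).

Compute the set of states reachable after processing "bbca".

{0, 1, 3, 5}

Start: ε-closure({0}) = {0, 5}.
Read 'b': {0, 5} → {0, 4, 5}.
Read 'b': {0, 4, 5} → {0, 4, 5}.
Read 'c': {0, 4, 5} → {0, 2, 5}.
Read 'a': {0, 2, 5} → {0, 1, 3, 5}.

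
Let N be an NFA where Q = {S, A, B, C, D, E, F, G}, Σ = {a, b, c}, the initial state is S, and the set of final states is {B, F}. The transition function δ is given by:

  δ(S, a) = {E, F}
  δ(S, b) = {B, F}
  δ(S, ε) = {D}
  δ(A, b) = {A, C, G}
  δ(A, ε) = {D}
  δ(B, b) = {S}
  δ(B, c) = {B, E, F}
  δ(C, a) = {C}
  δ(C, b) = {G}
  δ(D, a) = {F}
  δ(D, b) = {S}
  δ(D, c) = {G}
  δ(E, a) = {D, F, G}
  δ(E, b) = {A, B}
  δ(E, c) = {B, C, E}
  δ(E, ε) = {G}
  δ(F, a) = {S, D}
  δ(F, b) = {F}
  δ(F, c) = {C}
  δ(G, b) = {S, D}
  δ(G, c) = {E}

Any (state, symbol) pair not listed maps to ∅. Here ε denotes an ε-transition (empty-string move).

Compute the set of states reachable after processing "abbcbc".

{B, C, E, F, G}

Start: ε-closure({S}) = {S, D}.
Read 'a': S→{E, F}, D→{F}; union {E, F}; ε-closure = {E, F, G}.
Read 'b': E→{A, B}, F→{F}, G→{S, D}; now {S, A, B, D, F}.
Read 'b': S→{B, F}, A→{A, C, G}, B→{S}, D→{S}, F→{F}; union {S, A, B, C, F, G}; ε-closure = {S, A, B, C, D, F, G}.
Read 'c': S→∅, A→∅, B→{B, E, F}, C→∅, D→{G}, F→{C}, G→{E}; now {B, C, E, F, G}.
Read 'b': B→{S}, C→{G}, E→{A, B}, F→{F}, G→{S, D}; now {S, A, B, D, F, G}.
Read 'c': S→∅, A→∅, B→{B, E, F}, D→{G}, F→{C}, G→{E}; now {B, C, E, F, G}.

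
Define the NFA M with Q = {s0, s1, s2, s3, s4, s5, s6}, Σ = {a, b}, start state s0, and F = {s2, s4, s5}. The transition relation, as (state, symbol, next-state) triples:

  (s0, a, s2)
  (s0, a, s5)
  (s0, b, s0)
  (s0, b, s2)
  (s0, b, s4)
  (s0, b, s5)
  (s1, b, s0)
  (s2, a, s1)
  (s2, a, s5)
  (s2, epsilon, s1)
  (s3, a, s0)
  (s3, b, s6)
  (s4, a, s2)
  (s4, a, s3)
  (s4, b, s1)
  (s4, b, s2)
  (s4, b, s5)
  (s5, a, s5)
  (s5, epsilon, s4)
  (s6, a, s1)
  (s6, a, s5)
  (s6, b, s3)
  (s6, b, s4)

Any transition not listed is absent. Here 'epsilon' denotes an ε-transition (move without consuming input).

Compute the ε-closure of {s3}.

{s3}

Begin with {s3}.
No ε-moves leave this set, so the closure equals the set itself.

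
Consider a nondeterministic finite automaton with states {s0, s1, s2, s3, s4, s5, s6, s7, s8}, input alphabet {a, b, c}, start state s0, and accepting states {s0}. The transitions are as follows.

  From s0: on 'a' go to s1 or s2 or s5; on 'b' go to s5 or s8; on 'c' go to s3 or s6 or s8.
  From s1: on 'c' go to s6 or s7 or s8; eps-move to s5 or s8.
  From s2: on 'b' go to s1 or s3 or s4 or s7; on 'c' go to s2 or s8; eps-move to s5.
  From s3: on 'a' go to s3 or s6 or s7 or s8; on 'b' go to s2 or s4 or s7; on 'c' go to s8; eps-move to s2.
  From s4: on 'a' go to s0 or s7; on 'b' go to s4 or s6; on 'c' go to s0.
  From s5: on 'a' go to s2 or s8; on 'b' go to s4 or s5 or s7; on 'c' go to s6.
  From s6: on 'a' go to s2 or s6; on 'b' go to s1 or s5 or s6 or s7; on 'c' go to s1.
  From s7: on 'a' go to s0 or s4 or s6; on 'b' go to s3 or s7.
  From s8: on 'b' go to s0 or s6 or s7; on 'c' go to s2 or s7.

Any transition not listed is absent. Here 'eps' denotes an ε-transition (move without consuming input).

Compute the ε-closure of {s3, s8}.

{s2, s3, s5, s8}

Begin with {s3, s8}.
ε-move s3 → s2; add s2.
ε-move s2 → s5; add s5.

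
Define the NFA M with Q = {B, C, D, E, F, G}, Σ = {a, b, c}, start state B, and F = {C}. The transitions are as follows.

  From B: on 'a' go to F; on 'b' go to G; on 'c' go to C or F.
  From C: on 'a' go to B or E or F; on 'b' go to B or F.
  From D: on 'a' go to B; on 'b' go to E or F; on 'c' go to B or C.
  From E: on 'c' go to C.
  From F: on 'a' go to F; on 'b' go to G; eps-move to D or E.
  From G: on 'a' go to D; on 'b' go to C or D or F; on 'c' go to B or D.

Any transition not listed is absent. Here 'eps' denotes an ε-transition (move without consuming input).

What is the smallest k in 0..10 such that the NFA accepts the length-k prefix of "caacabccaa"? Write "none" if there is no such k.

Start in {B}.
Read 'c': {B} → {C, D, E, F}.
None of the earlier sets intersect F, but {C, D, E, F} does.

1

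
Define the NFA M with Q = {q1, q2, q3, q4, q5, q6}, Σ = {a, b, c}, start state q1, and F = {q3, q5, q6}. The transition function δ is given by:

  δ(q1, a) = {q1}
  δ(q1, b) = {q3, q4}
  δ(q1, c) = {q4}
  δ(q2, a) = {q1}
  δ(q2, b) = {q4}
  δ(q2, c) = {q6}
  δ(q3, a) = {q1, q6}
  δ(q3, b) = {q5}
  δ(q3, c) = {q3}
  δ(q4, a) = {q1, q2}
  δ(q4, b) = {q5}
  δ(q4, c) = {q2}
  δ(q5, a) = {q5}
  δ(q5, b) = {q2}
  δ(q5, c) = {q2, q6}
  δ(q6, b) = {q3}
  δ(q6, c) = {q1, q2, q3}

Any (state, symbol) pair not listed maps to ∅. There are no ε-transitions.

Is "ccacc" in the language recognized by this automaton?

No

Start in {q1}.
Read 'c': {q1} → {q4}.
Read 'c': {q4} → {q2}.
Read 'a': {q2} → {q1}.
Read 'c': {q1} → {q4}.
Read 'c': {q4} → {q2}.
The final set {q2} contains no accepting state.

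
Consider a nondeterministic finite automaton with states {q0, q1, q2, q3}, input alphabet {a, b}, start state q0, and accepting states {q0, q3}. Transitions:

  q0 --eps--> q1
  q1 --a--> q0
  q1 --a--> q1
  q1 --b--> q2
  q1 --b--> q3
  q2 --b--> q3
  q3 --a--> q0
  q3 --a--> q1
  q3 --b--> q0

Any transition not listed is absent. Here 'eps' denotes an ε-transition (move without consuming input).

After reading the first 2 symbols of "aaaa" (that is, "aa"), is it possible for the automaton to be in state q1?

Start: ε-closure({q0}) = {q0, q1}.
Read 'a': {q0, q1} → {q0, q1}.
Read 'a': {q0, q1} → {q0, q1}.
State q1 is in {q0, q1}.

Yes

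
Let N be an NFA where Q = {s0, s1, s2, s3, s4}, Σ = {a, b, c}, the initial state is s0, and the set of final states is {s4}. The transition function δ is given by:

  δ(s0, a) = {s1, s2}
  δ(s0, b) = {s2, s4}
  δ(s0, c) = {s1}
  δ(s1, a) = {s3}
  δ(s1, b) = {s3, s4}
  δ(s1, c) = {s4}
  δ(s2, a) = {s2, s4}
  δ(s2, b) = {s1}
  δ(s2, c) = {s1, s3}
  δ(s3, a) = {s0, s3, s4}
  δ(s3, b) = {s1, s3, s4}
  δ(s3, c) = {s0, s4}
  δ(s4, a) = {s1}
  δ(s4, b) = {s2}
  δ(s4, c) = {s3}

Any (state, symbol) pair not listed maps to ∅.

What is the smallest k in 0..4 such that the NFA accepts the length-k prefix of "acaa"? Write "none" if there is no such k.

2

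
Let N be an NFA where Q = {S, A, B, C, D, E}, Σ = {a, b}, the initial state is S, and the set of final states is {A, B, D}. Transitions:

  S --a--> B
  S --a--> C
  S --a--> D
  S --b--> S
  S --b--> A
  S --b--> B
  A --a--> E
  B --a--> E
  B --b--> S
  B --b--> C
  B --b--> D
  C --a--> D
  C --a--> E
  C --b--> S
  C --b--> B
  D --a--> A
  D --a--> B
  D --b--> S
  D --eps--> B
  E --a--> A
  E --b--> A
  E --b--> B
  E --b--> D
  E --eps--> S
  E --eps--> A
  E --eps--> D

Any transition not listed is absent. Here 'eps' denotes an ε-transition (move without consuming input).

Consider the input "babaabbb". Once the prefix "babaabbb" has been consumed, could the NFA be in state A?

Start in {S}.
Read 'b': {S} → {S, A, B}.
Read 'a': {S, A, B} → {S, A, B, C, D, E}.
Read 'b': {S, A, B, C, D, E} → {S, A, B, C, D}.
Read 'a': {S, A, B, C, D} → {S, A, B, C, D, E}.
Read 'a': {S, A, B, C, D, E} → {S, A, B, C, D, E}.
Read 'b': {S, A, B, C, D, E} → {S, A, B, C, D}.
Read 'b': {S, A, B, C, D} → {S, A, B, C, D}.
Read 'b': {S, A, B, C, D} → {S, A, B, C, D}.
State A is in {S, A, B, C, D}.

Yes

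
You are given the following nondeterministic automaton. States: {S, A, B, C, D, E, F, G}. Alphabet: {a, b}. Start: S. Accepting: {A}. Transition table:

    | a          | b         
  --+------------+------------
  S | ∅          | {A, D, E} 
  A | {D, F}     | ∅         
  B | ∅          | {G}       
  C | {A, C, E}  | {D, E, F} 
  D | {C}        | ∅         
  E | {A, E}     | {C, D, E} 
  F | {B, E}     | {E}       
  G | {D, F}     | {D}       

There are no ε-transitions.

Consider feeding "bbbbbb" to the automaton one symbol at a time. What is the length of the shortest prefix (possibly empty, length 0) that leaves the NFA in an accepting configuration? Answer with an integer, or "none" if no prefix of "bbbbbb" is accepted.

1

Start in {S}.
Read 'b': S→{A, D, E}; now {A, D, E}.
None of the earlier sets intersect F, but {A, D, E} does.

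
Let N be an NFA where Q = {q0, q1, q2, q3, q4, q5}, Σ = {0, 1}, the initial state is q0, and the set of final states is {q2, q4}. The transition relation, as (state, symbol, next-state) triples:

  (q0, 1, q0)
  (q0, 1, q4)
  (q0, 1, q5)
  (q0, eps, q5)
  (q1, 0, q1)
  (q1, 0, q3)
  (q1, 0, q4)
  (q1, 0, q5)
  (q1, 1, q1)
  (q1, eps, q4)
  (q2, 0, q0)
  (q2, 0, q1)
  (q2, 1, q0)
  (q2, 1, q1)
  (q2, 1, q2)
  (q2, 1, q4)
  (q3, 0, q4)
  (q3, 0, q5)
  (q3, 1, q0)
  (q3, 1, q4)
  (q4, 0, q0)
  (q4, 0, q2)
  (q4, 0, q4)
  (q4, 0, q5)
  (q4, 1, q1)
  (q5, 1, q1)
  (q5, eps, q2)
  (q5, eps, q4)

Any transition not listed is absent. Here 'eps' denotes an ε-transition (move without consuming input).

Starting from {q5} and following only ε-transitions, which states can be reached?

{q2, q4, q5}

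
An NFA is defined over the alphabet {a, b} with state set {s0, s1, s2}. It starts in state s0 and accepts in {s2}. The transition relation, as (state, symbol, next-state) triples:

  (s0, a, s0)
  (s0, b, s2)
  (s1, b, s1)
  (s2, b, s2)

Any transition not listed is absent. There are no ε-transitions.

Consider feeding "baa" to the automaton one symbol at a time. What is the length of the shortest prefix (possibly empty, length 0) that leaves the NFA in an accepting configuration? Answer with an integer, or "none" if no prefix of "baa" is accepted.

Start in {s0}.
Read 'b': s0→{s2}; now {s2}.
None of the earlier sets intersect F, but {s2} does.

1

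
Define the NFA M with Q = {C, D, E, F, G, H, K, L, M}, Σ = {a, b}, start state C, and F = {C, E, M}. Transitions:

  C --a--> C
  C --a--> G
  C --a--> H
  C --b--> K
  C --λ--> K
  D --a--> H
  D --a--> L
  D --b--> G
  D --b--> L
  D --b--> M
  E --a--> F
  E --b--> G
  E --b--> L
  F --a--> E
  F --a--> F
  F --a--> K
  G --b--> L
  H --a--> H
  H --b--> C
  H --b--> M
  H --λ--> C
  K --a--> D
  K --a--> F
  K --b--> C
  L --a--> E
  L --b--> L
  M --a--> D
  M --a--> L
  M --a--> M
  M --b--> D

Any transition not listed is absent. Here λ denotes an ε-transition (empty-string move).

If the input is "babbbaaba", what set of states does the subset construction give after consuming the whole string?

{C, D, E, F, G, H, K, L, M}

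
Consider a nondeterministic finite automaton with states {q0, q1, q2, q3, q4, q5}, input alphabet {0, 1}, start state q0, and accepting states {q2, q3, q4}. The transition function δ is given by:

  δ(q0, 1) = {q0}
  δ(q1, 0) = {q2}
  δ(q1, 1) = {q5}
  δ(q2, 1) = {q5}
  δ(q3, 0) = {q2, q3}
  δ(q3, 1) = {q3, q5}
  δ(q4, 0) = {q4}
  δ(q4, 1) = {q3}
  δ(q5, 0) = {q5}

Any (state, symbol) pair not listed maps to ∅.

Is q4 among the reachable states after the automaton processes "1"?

Start in {q0}.
Read '1': q0→{q0}; now {q0}.
State q4 is not in {q0}.

No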